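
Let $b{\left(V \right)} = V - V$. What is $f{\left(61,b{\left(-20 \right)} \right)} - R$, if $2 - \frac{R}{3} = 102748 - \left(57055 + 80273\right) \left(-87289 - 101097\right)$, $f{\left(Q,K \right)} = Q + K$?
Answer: $77612326123$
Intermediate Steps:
$b{\left(V \right)} = 0$
$f{\left(Q,K \right)} = K + Q$
$R = -77612326062$ ($R = 6 - 3 \left(102748 - \left(57055 + 80273\right) \left(-87289 - 101097\right)\right) = 6 - 3 \left(102748 - 137328 \left(-188386\right)\right) = 6 - 3 \left(102748 - -25870672608\right) = 6 - 3 \left(102748 + 25870672608\right) = 6 - 77612326068 = -77612326062$)
$f{\left(61,b{\left(-20 \right)} \right)} - R = \left(0 + 61\right) - -77612326062 = 61 + 77612326062 = 77612326123$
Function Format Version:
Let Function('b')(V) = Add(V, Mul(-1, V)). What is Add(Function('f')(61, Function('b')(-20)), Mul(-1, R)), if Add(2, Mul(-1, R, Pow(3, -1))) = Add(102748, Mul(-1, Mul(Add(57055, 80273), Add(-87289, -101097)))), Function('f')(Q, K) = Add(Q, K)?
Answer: 77612326123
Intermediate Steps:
Function('b')(V) = 0
Function('f')(Q, K) = Add(K, Q)
R = -77612326062 (R = Add(6, Mul(-3, Add(102748, Mul(-1, Mul(Add(57055, 80273), Add(-87289, -101097)))))) = Add(6, Mul(-3, Add(102748, Mul(-1, Mul(137328, -188386))))) = Add(6, Mul(-3, Add(102748, Mul(-1, -25870672608)))) = Add(6, Mul(-3, Add(102748, 25870672608))) = Add(6, Mul(-3, 25870775356)) = Add(6, -77612326068) = -77612326062)
Add(Function('f')(61, Function('b')(-20)), Mul(-1, R)) = Add(Add(0, 61), Mul(-1, -77612326062)) = Add(61, 77612326062) = 77612326123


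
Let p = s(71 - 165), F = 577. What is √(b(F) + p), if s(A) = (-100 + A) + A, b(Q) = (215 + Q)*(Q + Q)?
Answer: 36*√705 ≈ 955.87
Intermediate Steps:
b(Q) = 2*Q*(215 + Q) (b(Q) = (215 + Q)*(2*Q) = 2*Q*(215 + Q))
s(A) = -100 + 2*A
p = -288 (p = -100 + 2*(71 - 165) = -100 + 2*(-94) = -100 - 188 = -288)
√(b(F) + p) = √(2*577*(215 + 577) - 288) = √(2*577*792 - 288) = √(913968 - 288) = √913680 = 36*√705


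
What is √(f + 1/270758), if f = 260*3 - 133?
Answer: √47431502053666/270758 ≈ 25.436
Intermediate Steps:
f = 647 (f = 780 - 133 = 647)
√(f + 1/270758) = √(647 + 1/270758) = √(175180427/270758) = √47431502053666/270758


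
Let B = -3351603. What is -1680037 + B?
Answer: -5031640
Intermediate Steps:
-1680037 + B = -1680037 - 3351603 = -5031640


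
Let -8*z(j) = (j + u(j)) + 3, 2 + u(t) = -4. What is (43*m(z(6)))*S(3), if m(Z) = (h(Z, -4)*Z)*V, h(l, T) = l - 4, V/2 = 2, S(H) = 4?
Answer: 4515/4 ≈ 1128.8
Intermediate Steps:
u(t) = -6 (u(t) = -2 - 4 = -6)
V = 4 (V = 2*2 = 4)
h(l, T) = -4 + l
z(j) = 3/8 - j/8 (z(j) = -((j - 6) + 3)/8 = -((-6 + j) + 3)/8 = -(-3 + j)/8 = 3/8 - j/8)
m(Z) = 4*Z*(-4 + Z) (m(Z) = ((-4 + Z)*Z)*4 = (Z*(-4 + Z))*4 = 4*Z*(-4 + Z))
(43*m(z(6)))*S(3) = (43*(4*(3/8 - ⅛*6)*(-4 + (3/8 - ⅛*6))))*4 = (43*(4*(3/8 - ¾)*(-4 + (3/8 - ¾))))*4 = (43*(4*(-3/8)*(-4 - 3/8)))*4 = (43*(4*(-3/8)*(-35/8)))*4 = (43*(105/16))*4 = (4515/16)*4 = 4515/4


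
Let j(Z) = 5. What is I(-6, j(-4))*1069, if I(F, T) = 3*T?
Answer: 16035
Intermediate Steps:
I(-6, j(-4))*1069 = (3*5)*1069 = 15*1069 = 16035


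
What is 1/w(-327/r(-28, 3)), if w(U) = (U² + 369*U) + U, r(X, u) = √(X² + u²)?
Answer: -793/108454771 - 293410*√793/35464710117 ≈ -0.00024029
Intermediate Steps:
w(U) = U² + 370*U
1/w(-327/r(-28, 3)) = 1/((-327/√((-28)² + 3²))*(370 - 327/√((-28)² + 3²))) = 1/((-327/√(784 + 9))*(370 - 327/√(784 + 9))) = 1/((-327*√793/793)*(370 - 327*√793/793)) = 1/(-327*√793*(370 - 327*√793/793)/793) = -√793/(327*(370 - 327*√793/793))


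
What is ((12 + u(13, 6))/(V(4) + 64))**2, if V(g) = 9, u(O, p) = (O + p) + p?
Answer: 1369/5329 ≈ 0.25690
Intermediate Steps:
u(O, p) = O + 2*p
((12 + u(13, 6))/(V(4) + 64))**2 = ((12 + (13 + 2*6))/(9 + 64))**2 = ((12 + (13 + 12))/73)**2 = ((12 + 25)*(1/73))**2 = (37*(1/73))**2 = (37/73)**2 = 1369/5329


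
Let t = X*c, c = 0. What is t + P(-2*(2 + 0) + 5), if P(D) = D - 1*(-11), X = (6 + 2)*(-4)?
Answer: 12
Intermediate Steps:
X = -32 (X = 8*(-4) = -32)
P(D) = 11 + D (P(D) = D + 11 = 11 + D)
t = 0 (t = -32*0 = 0)
t + P(-2*(2 + 0) + 5) = 0 + (11 + (-2*(2 + 0) + 5)) = 0 + (11 + (-2*2 + 5)) = 0 + (11 + (-4 + 5)) = 0 + (11 + 1) = 0 + 12 = 12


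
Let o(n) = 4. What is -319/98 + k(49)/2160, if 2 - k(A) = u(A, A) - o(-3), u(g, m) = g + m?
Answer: -87257/26460 ≈ -3.2977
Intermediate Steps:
k(A) = 6 - 2*A (k(A) = 2 - ((A + A) - 1*4) = 2 - (2*A - 4) = 2 - (-4 + 2*A) = 2 + (4 - 2*A) = 6 - 2*A)
-319/98 + k(49)/2160 = -319/98 + (6 - 2*49)/2160 = -319*1/98 + (6 - 98)*(1/2160) = -319/98 - 92*1/2160 = -319/98 - 23/540 = -87257/26460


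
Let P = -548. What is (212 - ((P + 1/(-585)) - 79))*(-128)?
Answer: -62824448/585 ≈ -1.0739e+5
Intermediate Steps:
(212 - ((P + 1/(-585)) - 79))*(-128) = (212 - ((-548 + 1/(-585)) - 79))*(-128) = (212 - ((-548 - 1/585) - 79))*(-128) = (212 - (-320581/585 - 79))*(-128) = (212 - 1*(-366796/585))*(-128) = (212 + 366796/585)*(-128) = (490816/585)*(-128) = -62824448/585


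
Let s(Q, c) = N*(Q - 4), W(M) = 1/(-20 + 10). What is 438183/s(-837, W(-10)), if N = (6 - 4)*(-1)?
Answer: 438183/1682 ≈ 260.51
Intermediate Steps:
N = -2 (N = 2*(-1) = -2)
W(M) = -⅒ (W(M) = 1/(-10) = -⅒)
s(Q, c) = 8 - 2*Q (s(Q, c) = -2*(Q - 4) = -2*(-4 + Q) = 8 - 2*Q)
438183/s(-837, W(-10)) = 438183/(8 - 2*(-837)) = 438183/(8 + 1674) = 438183/1682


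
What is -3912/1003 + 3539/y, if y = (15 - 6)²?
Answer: 3232745/81243 ≈ 39.791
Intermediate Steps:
y = 81 (y = 9² = 81)
-3912/1003 + 3539/y = -3912/1003 + 3539/81 = 3232745/81243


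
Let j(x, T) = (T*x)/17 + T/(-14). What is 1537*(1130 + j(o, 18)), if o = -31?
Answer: 200441707/119 ≈ 1.6844e+6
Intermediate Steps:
j(x, T) = -T/14 + T*x/17 (j(x, T) = (T*x)*(1/17) + T*(-1/14) = T*x/17 - T/14 = -T/14 + T*x/17)
1537*(1130 + j(o, 18)) = 1537*(1130 + (1/238)*18*(-17 + 14*(-31))) = 1537*(1130 + (1/238)*18*(-17 - 434)) = 1537*(1130 + (1/238)*18*(-451)) = 1537*(1130 - 4059/119) = 1537*(130411/119) = 200441707/119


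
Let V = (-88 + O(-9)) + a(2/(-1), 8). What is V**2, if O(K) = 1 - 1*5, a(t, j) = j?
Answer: 7056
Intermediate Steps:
O(K) = -4 (O(K) = 1 - 5 = -4)
V = -84 (V = (-88 - 4) + 8 = -92 + 8 = -84)
V**2 = (-84)**2 = 7056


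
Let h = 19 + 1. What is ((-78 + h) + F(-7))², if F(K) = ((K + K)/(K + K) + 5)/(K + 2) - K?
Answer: 68121/25 ≈ 2724.8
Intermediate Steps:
h = 20
F(K) = -K + 6/(2 + K) (F(K) = ((2*K)/((2*K)) + 5)/(2 + K) - K = ((2*K)*(1/(2*K)) + 5)/(2 + K) - K = (1 + 5)/(2 + K) - K = 6/(2 + K) - K = -K + 6/(2 + K))
((-78 + h) + F(-7))² = ((-78 + 20) + (6 - 1*(-7)² - 2*(-7))/(2 - 7))² = (-58 + (6 - 1*49 + 14)/(-5))² = (-58 - (6 - 49 + 14)/5)² = (-58 - ⅕*(-29))² = (-58 + 29/5)² = (-261/5)² = 68121/25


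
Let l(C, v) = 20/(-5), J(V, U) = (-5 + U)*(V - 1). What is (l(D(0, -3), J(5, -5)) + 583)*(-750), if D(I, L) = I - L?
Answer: -434250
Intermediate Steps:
J(V, U) = (-1 + V)*(-5 + U) (J(V, U) = (-5 + U)*(-1 + V) = (-1 + V)*(-5 + U))
l(C, v) = -4 (l(C, v) = 20*(-⅕) = -4)
(l(D(0, -3), J(5, -5)) + 583)*(-750) = (-4 + 583)*(-750) = 579*(-750) = -434250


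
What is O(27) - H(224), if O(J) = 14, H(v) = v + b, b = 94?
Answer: -304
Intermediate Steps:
H(v) = 94 + v (H(v) = v + 94 = 94 + v)
O(27) - H(224) = 14 - (94 + 224) = 14 - 1*318 = 14 - 318 = -304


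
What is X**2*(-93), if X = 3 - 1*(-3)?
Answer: -3348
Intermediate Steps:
X = 6 (X = 3 + 3 = 6)
X**2*(-93) = 6**2*(-93) = 36*(-93) = -3348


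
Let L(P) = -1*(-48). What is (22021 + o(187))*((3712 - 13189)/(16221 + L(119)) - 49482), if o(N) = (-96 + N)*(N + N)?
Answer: -15042025442475/5423 ≈ -2.7737e+9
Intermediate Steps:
o(N) = 2*N*(-96 + N) (o(N) = (-96 + N)*(2*N) = 2*N*(-96 + N))
L(P) = 48
(22021 + o(187))*((3712 - 13189)/(16221 + L(119)) - 49482) = (22021 + 2*187*(-96 + 187))*((3712 - 13189)/(16221 + 48) - 49482) = (22021 + 2*187*91)*(-9477/16269 - 49482) = (22021 + 34034)*(-9477*1/16269 - 49482) = 56055*(-3159/5423 - 49482) = 56055*(-268344045/5423) = -15042025442475/5423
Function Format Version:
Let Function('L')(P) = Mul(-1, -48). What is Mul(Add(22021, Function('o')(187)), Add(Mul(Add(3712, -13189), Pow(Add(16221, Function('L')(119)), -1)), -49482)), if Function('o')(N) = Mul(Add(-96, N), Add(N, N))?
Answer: Rational(-15042025442475, 5423) ≈ -2.7737e+9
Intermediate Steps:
Function('o')(N) = Mul(2, N, Add(-96, N)) (Function('o')(N) = Mul(Add(-96, N), Mul(2, N)) = Mul(2, N, Add(-96, N)))
Function('L')(P) = 48
Mul(Add(22021, Function('o')(187)), Add(Mul(Add(3712, -13189), Pow(Add(16221, Function('L')(119)), -1)), -49482)) = Mul(Add(22021, Mul(2, 187, Add(-96, 187))), Add(Mul(Add(3712, -13189), Pow(Add(16221, 48), -1)), -49482)) = Mul(Add(22021, Mul(2, 187, 91)), Add(Mul(-9477, Pow(16269, -1)), -49482)) = Mul(Add(22021, 34034), Add(Mul(-9477, Rational(1, 16269)), -49482)) = Mul(56055, Add(Rational(-3159, 5423), -49482)) = Mul(56055, Rational(-268344045, 5423)) = Rational(-15042025442475, 5423)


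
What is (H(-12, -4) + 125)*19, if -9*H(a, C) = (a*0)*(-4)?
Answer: 2375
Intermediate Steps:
H(a, C) = 0 (H(a, C) = -a*0*(-4)/9 = -0*(-4) = -1/9*0 = 0)
(H(-12, -4) + 125)*19 = (0 + 125)*19 = 125*19 = 2375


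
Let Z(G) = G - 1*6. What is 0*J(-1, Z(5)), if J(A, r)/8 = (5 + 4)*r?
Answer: 0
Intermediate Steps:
Z(G) = -6 + G (Z(G) = G - 6 = -6 + G)
J(A, r) = 72*r (J(A, r) = 8*((5 + 4)*r) = 8*(9*r) = 72*r)
0*J(-1, Z(5)) = 0*(72*(-6 + 5)) = 0*(72*(-1)) = 0*(-72) = 0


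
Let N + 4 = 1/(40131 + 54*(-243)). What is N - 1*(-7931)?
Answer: 214100344/27009 ≈ 7927.0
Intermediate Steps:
N = -108035/27009 (N = -4 + 1/(40131 + 54*(-243)) = -4 + 1/(40131 - 13122) = -4 + 1/27009 = -108035/27009 ≈ -4.0000)
N - 1*(-7931) = -108035/27009 - 1*(-7931) = -108035/27009 + 7931 = 214100344/27009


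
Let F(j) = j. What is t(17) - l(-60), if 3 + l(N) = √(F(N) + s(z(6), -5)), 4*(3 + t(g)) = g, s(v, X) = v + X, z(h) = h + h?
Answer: 17/4 - I*√53 ≈ 4.25 - 7.2801*I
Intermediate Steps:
z(h) = 2*h
s(v, X) = X + v
t(g) = -3 + g/4
l(N) = -3 + √(7 + N) (l(N) = -3 + √(N + (-5 + 2*6)) = -3 + √(N + (-5 + 12)) = -3 + √(N + 7) = -3 + √(7 + N))
t(17) - l(-60) = (-3 + (¼)*17) - (-3 + √(7 - 60)) = (-3 + 17/4) - (-3 + √(-53)) = 5/4 - (-3 + I*√53) = 5/4 + (3 - I*√53) = 17/4 - I*√53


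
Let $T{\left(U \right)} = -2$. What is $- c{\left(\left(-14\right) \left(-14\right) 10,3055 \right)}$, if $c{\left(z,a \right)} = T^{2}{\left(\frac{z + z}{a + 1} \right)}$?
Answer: $-4$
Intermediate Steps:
$c{\left(z,a \right)} = 4$ ($c{\left(z,a \right)} = \left(-2\right)^{2} = 4$)
$- c{\left(\left(-14\right) \left(-14\right) 10,3055 \right)} = \left(-1\right) 4 = -4$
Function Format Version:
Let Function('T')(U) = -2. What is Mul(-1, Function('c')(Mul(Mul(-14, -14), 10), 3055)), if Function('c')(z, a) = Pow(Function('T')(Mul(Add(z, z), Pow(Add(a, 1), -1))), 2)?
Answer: -4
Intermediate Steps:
Function('c')(z, a) = 4 (Function('c')(z, a) = Pow(-2, 2) = 4)
Mul(-1, Function('c')(Mul(Mul(-14, -14), 10), 3055)) = Mul(-1, 4) = -4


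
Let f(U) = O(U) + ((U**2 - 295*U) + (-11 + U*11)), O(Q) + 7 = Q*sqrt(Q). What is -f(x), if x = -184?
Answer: -86094 + 368*I*sqrt(46) ≈ -86094.0 + 2495.9*I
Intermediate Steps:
O(Q) = -7 + Q**(3/2) (O(Q) = -7 + Q*sqrt(Q) = -7 + Q**(3/2))
f(U) = -18 + U**2 + U**(3/2) - 284*U (f(U) = (-7 + U**(3/2)) + ((U**2 - 295*U) + (-11 + U*11)) = (-7 + U**(3/2)) + ((U**2 - 295*U) + (-11 + 11*U)) = (-7 + U**(3/2)) + (-11 + U**2 - 284*U) = -18 + U**2 + U**(3/2) - 284*U)
-f(x) = -(-18 + (-184)**2 + (-184)**(3/2) - 284*(-184)) = -(-18 + 33856 - 368*I*sqrt(46) + 52256) = -(86094 - 368*I*sqrt(46)) = -86094 + 368*I*sqrt(46)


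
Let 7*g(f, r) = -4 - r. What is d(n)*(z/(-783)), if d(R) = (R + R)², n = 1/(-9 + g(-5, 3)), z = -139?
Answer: 139/19575 ≈ 0.0071009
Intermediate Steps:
g(f, r) = -4/7 - r/7 (g(f, r) = (-4 - r)/7 = -4/7 - r/7)
n = -⅒ (n = 1/(-9 + (-4/7 - ⅐*3)) = 1/(-9 + (-4/7 - 3/7)) = 1/(-9 - 1) = 1/(-10) = -⅒ ≈ -0.10000)
d(R) = 4*R² (d(R) = (2*R)² = 4*R²)
d(n)*(z/(-783)) = (4*(-⅒)²)*(-139/(-783)) = (4*(1/100))*(-139*(-1/783)) = (1/25)*(139/783) = 139/19575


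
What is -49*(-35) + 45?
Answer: 1760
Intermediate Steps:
-49*(-35) + 45 = 1715 + 45 = 1760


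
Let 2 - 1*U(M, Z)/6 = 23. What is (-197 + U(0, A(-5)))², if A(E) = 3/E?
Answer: 104329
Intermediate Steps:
U(M, Z) = -126 (U(M, Z) = 12 - 6*23 = 12 - 138 = -126)
(-197 + U(0, A(-5)))² = (-197 - 126)² = (-323)² = 104329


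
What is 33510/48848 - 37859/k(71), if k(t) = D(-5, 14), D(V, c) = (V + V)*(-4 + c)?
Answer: 231585929/610600 ≈ 379.28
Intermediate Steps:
D(V, c) = 2*V*(-4 + c) (D(V, c) = (2*V)*(-4 + c) = 2*V*(-4 + c))
k(t) = -100 (k(t) = 2*(-5)*(-4 + 14) = 2*(-5)*10 = -100)
33510/48848 - 37859/k(71) = 33510/48848 - 37859/(-100) = 33510*(1/48848) - 37859*(-1/100) = 16755/24424 + 37859/100 = 231585929/610600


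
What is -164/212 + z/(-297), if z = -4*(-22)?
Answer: -1531/1431 ≈ -1.0699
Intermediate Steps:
z = 88
-164/212 + z/(-297) = -164/212 + 88/(-297) = -164*1/212 + 88*(-1/297) = -41/53 - 8/27 = -1531/1431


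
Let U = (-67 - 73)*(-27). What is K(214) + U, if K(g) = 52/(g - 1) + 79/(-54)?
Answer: 14487847/3834 ≈ 3778.8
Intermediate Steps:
U = 3780 (U = -140*(-27) = 3780)
K(g) = -79/54 + 52/(-1 + g) (K(g) = 52/(-1 + g) + 79*(-1/54) = 52/(-1 + g) - 79/54 = -79/54 + 52/(-1 + g))
K(214) + U = (2887 - 79*214)/(54*(-1 + 214)) + 3780 = (1/54)*(2887 - 16906)/213 + 3780 = (1/54)*(1/213)*(-14019) + 3780 = -4673/3834 + 3780 = 14487847/3834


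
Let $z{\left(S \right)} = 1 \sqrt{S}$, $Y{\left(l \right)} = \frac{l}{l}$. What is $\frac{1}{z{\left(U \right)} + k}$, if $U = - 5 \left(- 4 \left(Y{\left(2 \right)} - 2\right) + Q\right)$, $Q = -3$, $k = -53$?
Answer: $- \frac{53}{2814} - \frac{i \sqrt{5}}{2814} \approx -0.018834 - 0.00079462 i$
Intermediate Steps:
$Y{\left(l \right)} = 1$
$U = -5$ ($U = - 5 \left(- 4 \left(1 - 2\right) - 3\right) = - 5 \left(\left(-4\right) \left(-1\right) - 3\right) = - 5 \left(4 - 3\right) = \left(-5\right) 1 = -5$)
$z{\left(S \right)} = \sqrt{S}$
$\frac{1}{z{\left(U \right)} + k} = \frac{1}{\sqrt{-5} - 53} = \frac{1}{i \sqrt{5} - 53} = \frac{1}{-53 + i \sqrt{5}}$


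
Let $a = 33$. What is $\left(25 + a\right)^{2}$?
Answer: $3364$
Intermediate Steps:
$\left(25 + a\right)^{2} = \left(25 + 33\right)^{2} = 58^{2} = 3364$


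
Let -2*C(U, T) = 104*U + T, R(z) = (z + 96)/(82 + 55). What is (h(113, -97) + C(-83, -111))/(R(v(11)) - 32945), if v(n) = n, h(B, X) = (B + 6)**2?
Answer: -5077905/9026716 ≈ -0.56254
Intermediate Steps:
h(B, X) = (6 + B)**2
R(z) = 96/137 + z/137 (R(z) = (96 + z)/137 = (96 + z)*(1/137) = 96/137 + z/137)
C(U, T) = -52*U - T/2 (C(U, T) = -(104*U + T)/2 = -(T + 104*U)/2 = -52*U - T/2)
(h(113, -97) + C(-83, -111))/(R(v(11)) - 32945) = ((6 + 113)**2 + (-52*(-83) - 1/2*(-111)))/((96/137 + (1/137)*11) - 32945) = (119**2 + (4316 + 111/2))/((96/137 + 11/137) - 32945) = (14161 + 8743/2)/(107/137 - 32945) = 37065/(2*(-4513358/137)) = (37065/2)*(-137/4513358) = -5077905/9026716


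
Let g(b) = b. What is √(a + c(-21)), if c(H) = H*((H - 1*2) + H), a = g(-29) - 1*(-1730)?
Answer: 5*√105 ≈ 51.235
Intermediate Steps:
a = 1701 (a = -29 - 1*(-1730) = -29 + 1730 = 1701)
c(H) = H*(-2 + 2*H) (c(H) = H*((H - 2) + H) = H*((-2 + H) + H) = H*(-2 + 2*H))
√(a + c(-21)) = √(1701 + 2*(-21)*(-1 - 21)) = √(1701 + 2*(-21)*(-22)) = √(1701 + 924) = √2625 = 5*√105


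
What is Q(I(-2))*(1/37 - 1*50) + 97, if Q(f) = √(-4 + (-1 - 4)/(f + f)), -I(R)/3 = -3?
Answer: 97 - 1849*I*√154/222 ≈ 97.0 - 103.36*I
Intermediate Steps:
I(R) = 9 (I(R) = -3*(-3) = 9)
Q(f) = √(-4 - 5/(2*f)) (Q(f) = √(-4 - 5*1/(2*f)) = √(-4 - 5/(2*f)))
Q(I(-2))*(1/37 - 1*50) + 97 = (√(-16 - 10/9)/2)*(1/37 - 1*50) + 97 = (√(-16 - 10*⅑)/2)*(1/37 - 50) + 97 = (√(-16 - 10/9)/2)*(-1849/37) + 97 = (√(-154/9)/2)*(-1849/37) + 97 = ((I*√154/3)/2)*(-1849/37) + 97 = (I*√154/6)*(-1849/37) + 97 = -1849*I*√154/222 + 97 = 97 - 1849*I*√154/222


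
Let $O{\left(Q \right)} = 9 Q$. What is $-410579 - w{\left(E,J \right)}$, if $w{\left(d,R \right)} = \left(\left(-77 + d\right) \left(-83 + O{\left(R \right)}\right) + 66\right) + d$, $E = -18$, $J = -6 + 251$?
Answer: $-209037$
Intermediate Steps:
$J = 245$
$w{\left(d,R \right)} = 66 + d + \left(-83 + 9 R\right) \left(-77 + d\right)$ ($w{\left(d,R \right)} = \left(\left(-77 + d\right) \left(-83 + 9 R\right) + 66\right) + d = \left(\left(-83 + 9 R\right) \left(-77 + d\right) + 66\right) + d = \left(66 + \left(-83 + 9 R\right) \left(-77 + d\right)\right) + d = 66 + d + \left(-83 + 9 R\right) \left(-77 + d\right)$)
$-410579 - w{\left(E,J \right)} = -410579 - \left(6457 - 169785 - -1476 + 9 \cdot 245 \left(-18\right)\right) = -410579 - \left(6457 - 169785 + 1476 - 39690\right) = -410579 - -201542 = -410579 + 201542 = -209037$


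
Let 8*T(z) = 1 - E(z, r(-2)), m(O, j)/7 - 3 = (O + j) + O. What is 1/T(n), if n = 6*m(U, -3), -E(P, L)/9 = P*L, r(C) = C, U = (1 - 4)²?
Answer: -8/13607 ≈ -0.00058793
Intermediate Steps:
U = 9 (U = (-3)² = 9)
m(O, j) = 21 + 7*j + 14*O (m(O, j) = 21 + 7*((O + j) + O) = 21 + 7*(j + 2*O) = 21 + (7*j + 14*O) = 21 + 7*j + 14*O)
E(P, L) = -9*L*P (E(P, L) = -9*P*L = -9*L*P)
n = 756 (n = 6*(21 + 7*(-3) + 14*9) = 6*(21 - 21 + 126) = 6*126 = 756)
T(z) = ⅛ - 9*z/4 (T(z) = (1 - (-9)*(-2)*z)/8 = (1 - 18*z)/8 = ⅛ - 9*z/4)
1/T(n) = 1/(⅛ - 9/4*756) = 1/(⅛ - 1701) = 1/(-13607/8) = -8/13607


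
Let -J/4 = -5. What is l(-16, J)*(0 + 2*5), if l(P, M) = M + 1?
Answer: 210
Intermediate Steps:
J = 20 (J = -4*(-5) = 20)
l(P, M) = 1 + M
l(-16, J)*(0 + 2*5) = (1 + 20)*(0 + 2*5) = 21*(0 + 10) = 21*10 = 210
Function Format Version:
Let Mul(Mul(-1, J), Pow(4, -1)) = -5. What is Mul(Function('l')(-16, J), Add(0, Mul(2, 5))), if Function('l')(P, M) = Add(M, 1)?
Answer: 210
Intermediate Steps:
J = 20 (J = Mul(-4, -5) = 20)
Function('l')(P, M) = Add(1, M)
Mul(Function('l')(-16, J), Add(0, Mul(2, 5))) = Mul(Add(1, 20), Add(0, Mul(2, 5))) = Mul(21, Add(0, 10)) = Mul(21, 10) = 210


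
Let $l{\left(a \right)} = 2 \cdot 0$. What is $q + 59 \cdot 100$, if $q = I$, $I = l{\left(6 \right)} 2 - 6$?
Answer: $5894$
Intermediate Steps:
$l{\left(a \right)} = 0$
$I = -6$ ($I = 0 \cdot 2 - 6 = 0 - 6 = -6$)
$q = -6$
$q + 59 \cdot 100 = -6 + 59 \cdot 100 = -6 + 5900 = 5894$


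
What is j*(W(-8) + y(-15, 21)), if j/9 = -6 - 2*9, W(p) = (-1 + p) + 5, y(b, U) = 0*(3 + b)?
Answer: 864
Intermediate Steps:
y(b, U) = 0
W(p) = 4 + p
j = -216 (j = 9*(-6 - 2*9) = 9*(-6 - 18) = 9*(-24) = -216)
j*(W(-8) + y(-15, 21)) = -216*((4 - 8) + 0) = -216*(-4 + 0) = -216*(-4) = 864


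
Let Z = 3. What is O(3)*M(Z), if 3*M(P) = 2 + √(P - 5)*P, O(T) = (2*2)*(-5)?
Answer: -40/3 - 20*I*√2 ≈ -13.333 - 28.284*I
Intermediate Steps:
O(T) = -20 (O(T) = 4*(-5) = -20)
M(P) = ⅔ + P*√(-5 + P)/3 (M(P) = (2 + √(P - 5)*P)/3 = (2 + √(-5 + P)*P)/3 = (2 + P*√(-5 + P))/3 = ⅔ + P*√(-5 + P)/3)
O(3)*M(Z) = -20*(⅔ + (⅓)*3*√(-5 + 3)) = -20*(⅔ + (⅓)*3*√(-2)) = -20*(⅔ + (⅓)*3*(I*√2)) = -20*(⅔ + I*√2) = -40/3 - 20*I*√2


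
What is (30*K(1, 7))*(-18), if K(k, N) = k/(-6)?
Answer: 90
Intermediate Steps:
K(k, N) = -k/6 (K(k, N) = k*(-1/6) = -k/6)
(30*K(1, 7))*(-18) = (30*(-1/6*1))*(-18) = (30*(-1/6))*(-18) = -5*(-18) = 90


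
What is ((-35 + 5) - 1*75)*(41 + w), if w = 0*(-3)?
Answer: -4305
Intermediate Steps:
w = 0
((-35 + 5) - 1*75)*(41 + w) = ((-35 + 5) - 1*75)*(41 + 0) = (-30 - 75)*41 = -105*41 = -4305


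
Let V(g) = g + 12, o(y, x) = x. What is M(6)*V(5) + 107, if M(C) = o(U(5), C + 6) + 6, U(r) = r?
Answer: 413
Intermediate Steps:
V(g) = 12 + g
M(C) = 12 + C (M(C) = (C + 6) + 6 = (6 + C) + 6 = 12 + C)
M(6)*V(5) + 107 = (12 + 6)*(12 + 5) + 107 = 18*17 + 107 = 306 + 107 = 413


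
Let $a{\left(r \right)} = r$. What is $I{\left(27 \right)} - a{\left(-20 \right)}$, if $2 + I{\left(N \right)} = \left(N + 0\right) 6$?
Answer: $180$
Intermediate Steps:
$I{\left(N \right)} = -2 + 6 N$ ($I{\left(N \right)} = -2 + \left(N + 0\right) 6 = -2 + N 6 = -2 + 6 N$)
$I{\left(27 \right)} - a{\left(-20 \right)} = \left(-2 + 6 \cdot 27\right) - -20 = \left(-2 + 162\right) + 20 = 160 + 20 = 180$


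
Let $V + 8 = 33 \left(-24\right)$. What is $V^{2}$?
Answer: $640000$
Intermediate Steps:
$V = -800$ ($V = -8 + 33 \left(-24\right) = -8 - 792 = -800$)
$V^{2} = \left(-800\right)^{2} = 640000$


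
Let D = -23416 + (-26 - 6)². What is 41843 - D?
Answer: 64235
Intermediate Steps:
D = -22392 (D = -23416 + (-32)² = -23416 + 1024 = -22392)
41843 - D = 41843 - 1*(-22392) = 41843 + 22392 = 64235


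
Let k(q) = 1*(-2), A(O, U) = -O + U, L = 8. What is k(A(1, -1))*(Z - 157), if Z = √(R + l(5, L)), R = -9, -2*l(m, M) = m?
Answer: 314 - I*√46 ≈ 314.0 - 6.7823*I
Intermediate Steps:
l(m, M) = -m/2
A(O, U) = U - O
k(q) = -2
Z = I*√46/2 (Z = √(-9 - ½*5) = √(-9 - 5/2) = √(-23/2) = I*√46/2 ≈ 3.3912*I)
k(A(1, -1))*(Z - 157) = -2*(I*√46/2 - 157) = -2*(-157 + I*√46/2) = 314 - I*√46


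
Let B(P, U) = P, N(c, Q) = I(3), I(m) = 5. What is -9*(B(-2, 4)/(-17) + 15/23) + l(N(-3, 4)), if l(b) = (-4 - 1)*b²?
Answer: -51584/391 ≈ -131.93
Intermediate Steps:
N(c, Q) = 5
l(b) = -5*b²
-9*(B(-2, 4)/(-17) + 15/23) + l(N(-3, 4)) = -9*(-2/(-17) + 15/23) - 5*5² = -9*(-2*(-1/17) + 15*(1/23)) - 5*25 = -9*(2/17 + 15/23) - 125 = -9*301/391 - 125 = -2709/391 - 125 = -51584/391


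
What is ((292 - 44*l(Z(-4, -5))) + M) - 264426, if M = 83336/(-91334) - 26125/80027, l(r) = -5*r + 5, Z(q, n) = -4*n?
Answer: -950030598676997/3654593009 ≈ -2.5996e+5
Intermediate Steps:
l(r) = 5 - 5*r
M = -4527615411/3654593009 (M = 83336*(-1/91334) - 26125*1/80027 = -41668/45667 - 26125/80027 = -4527615411/3654593009 ≈ -1.2389)
((292 - 44*l(Z(-4, -5))) + M) - 264426 = ((292 - 44*(5 - (-20)*(-5))) - 4527615411/3654593009) - 264426 = ((292 - 44*(5 - 5*20)) - 4527615411/3654593009) - 264426 = ((292 - 44*(5 - 100)) - 4527615411/3654593009) - 264426 = ((292 - 44*(-95)) - 4527615411/3654593009) - 264426 = ((292 + 4180) - 4527615411/3654593009) - 264426 = (4472 - 4527615411/3654593009) - 264426 = 16338812320837/3654593009 - 264426 = -950030598676997/3654593009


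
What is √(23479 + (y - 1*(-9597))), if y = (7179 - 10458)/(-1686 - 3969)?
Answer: √117528530405/1885 ≈ 181.87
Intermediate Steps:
y = 1093/1885 (y = -3279/(-5655) = -3279*(-1/5655) = 1093/1885 ≈ 0.57984)
√(23479 + (y - 1*(-9597))) = √(23479 + (1093/1885 - 1*(-9597))) = √(23479 + (1093/1885 + 9597)) = √(23479 + 18091438/1885) = √(62349353/1885) = √117528530405/1885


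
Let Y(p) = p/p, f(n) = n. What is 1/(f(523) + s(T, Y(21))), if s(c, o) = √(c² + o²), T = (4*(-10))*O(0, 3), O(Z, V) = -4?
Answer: 523/247928 - √25601/247928 ≈ 0.0014641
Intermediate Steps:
Y(p) = 1
T = 160 (T = (4*(-10))*(-4) = -40*(-4) = 160)
1/(f(523) + s(T, Y(21))) = 1/(523 + √(160² + 1²)) = 1/(523 + √(25600 + 1)) = 1/(523 + √25601)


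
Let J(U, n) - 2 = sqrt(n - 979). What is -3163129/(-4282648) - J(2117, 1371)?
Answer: -5402167/4282648 - 14*sqrt(2) ≈ -21.060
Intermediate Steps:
J(U, n) = 2 + sqrt(-979 + n) (J(U, n) = 2 + sqrt(n - 979) = 2 + sqrt(-979 + n))
-3163129/(-4282648) - J(2117, 1371) = -3163129/(-4282648) - (2 + sqrt(-979 + 1371)) = -3163129*(-1/4282648) - (2 + sqrt(392)) = 3163129/4282648 - (2 + 14*sqrt(2)) = 3163129/4282648 + (-2 - 14*sqrt(2)) = -5402167/4282648 - 14*sqrt(2)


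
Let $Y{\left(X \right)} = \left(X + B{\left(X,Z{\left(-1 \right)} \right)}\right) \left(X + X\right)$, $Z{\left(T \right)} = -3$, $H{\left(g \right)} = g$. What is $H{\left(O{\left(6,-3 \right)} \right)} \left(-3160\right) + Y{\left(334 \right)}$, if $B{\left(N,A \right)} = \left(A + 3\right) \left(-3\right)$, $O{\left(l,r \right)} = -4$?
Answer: $235752$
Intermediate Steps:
$B{\left(N,A \right)} = -9 - 3 A$ ($B{\left(N,A \right)} = \left(3 + A\right) \left(-3\right) = -9 - 3 A$)
$Y{\left(X \right)} = 2 X^{2}$ ($Y{\left(X \right)} = \left(X - 0\right) \left(X + X\right) = \left(X + \left(-9 + 9\right)\right) 2 X = \left(X + 0\right) 2 X = X 2 X = 2 X^{2}$)
$H{\left(O{\left(6,-3 \right)} \right)} \left(-3160\right) + Y{\left(334 \right)} = \left(-4\right) \left(-3160\right) + 2 \cdot 334^{2} = 12640 + 2 \cdot 111556 = 12640 + 223112 = 235752$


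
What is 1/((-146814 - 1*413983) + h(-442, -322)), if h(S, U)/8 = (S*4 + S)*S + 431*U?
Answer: 1/6143507 ≈ 1.6277e-7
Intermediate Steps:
h(S, U) = 40*S**2 + 3448*U (h(S, U) = 8*((S*4 + S)*S + 431*U) = 8*((4*S + S)*S + 431*U) = 8*((5*S)*S + 431*U) = 8*(5*S**2 + 431*U) = 40*S**2 + 3448*U)
1/((-146814 - 1*413983) + h(-442, -322)) = 1/((-146814 - 1*413983) + (40*(-442)**2 + 3448*(-322))) = 1/((-146814 - 413983) + (40*195364 - 1110256)) = 1/(-560797 + (7814560 - 1110256)) = 1/(-560797 + 6704304) = 1/6143507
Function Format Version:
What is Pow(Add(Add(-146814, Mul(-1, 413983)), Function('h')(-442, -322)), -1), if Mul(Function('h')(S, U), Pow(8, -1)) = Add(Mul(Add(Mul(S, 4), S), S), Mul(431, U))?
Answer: Rational(1, 6143507) ≈ 1.6277e-7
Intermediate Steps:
Function('h')(S, U) = Add(Mul(40, Pow(S, 2)), Mul(3448, U)) (Function('h')(S, U) = Mul(8, Add(Mul(Add(Mul(S, 4), S), S), Mul(431, U))) = Mul(8, Add(Mul(Add(Mul(4, S), S), S), Mul(431, U))) = Mul(8, Add(Mul(Mul(5, S), S), Mul(431, U))) = Mul(8, Add(Mul(5, Pow(S, 2)), Mul(431, U))) = Add(Mul(40, Pow(S, 2)), Mul(3448, U)))
Pow(Add(Add(-146814, Mul(-1, 413983)), Function('h')(-442, -322)), -1) = Pow(Add(Add(-146814, Mul(-1, 413983)), Add(Mul(40, Pow(-442, 2)), Mul(3448, -322))), -1) = Pow(Add(Add(-146814, -413983), Add(Mul(40, 195364), -1110256)), -1) = Pow(Add(-560797, Add(7814560, -1110256)), -1) = Pow(Add(-560797, 6704304), -1) = Pow(6143507, -1) = Rational(1, 6143507)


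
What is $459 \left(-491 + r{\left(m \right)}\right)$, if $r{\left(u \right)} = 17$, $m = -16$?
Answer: $-217566$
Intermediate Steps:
$459 \left(-491 + r{\left(m \right)}\right) = 459 \left(-491 + 17\right) = 459 \left(-474\right) = -217566$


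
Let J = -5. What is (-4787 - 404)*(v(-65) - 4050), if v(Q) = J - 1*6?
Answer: 21080651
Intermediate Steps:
v(Q) = -11 (v(Q) = -5 - 1*6 = -5 - 6 = -11)
(-4787 - 404)*(v(-65) - 4050) = (-4787 - 404)*(-11 - 4050) = -5191*(-4061) = 21080651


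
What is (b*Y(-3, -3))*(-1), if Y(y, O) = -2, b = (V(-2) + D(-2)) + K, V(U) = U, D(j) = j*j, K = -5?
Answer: -6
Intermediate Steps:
D(j) = j²
b = -3 (b = (-2 + (-2)²) - 5 = (-2 + 4) - 5 = 2 - 5 = -3)
(b*Y(-3, -3))*(-1) = -3*(-2)*(-1) = 6*(-1) = -6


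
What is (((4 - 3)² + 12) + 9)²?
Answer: 484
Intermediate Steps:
(((4 - 3)² + 12) + 9)² = ((1² + 12) + 9)² = ((1 + 12) + 9)² = (13 + 9)² = 22² = 484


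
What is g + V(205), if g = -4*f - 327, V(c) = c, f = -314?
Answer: 1134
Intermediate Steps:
g = 929 (g = -4*(-314) - 327 = 1256 - 327 = 929)
g + V(205) = 929 + 205 = 1134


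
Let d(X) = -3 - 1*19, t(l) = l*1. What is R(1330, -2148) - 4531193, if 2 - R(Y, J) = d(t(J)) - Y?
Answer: -4529839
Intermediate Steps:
t(l) = l
d(X) = -22 (d(X) = -3 - 19 = -22)
R(Y, J) = 24 + Y (R(Y, J) = 2 - (-22 - Y) = 2 + (22 + Y) = 24 + Y)
R(1330, -2148) - 4531193 = (24 + 1330) - 4531193 = 1354 - 4531193 = -4529839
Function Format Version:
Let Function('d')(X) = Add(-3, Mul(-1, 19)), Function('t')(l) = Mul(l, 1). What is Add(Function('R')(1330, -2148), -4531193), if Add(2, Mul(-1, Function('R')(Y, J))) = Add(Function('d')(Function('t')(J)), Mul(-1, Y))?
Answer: -4529839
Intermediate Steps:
Function('t')(l) = l
Function('d')(X) = -22 (Function('d')(X) = Add(-3, -19) = -22)
Function('R')(Y, J) = Add(24, Y) (Function('R')(Y, J) = Add(2, Mul(-1, Add(-22, Mul(-1, Y)))) = Add(2, Add(22, Y)) = Add(24, Y))
Add(Function('R')(1330, -2148), -4531193) = Add(Add(24, 1330), -4531193) = Add(1354, -4531193) = -4529839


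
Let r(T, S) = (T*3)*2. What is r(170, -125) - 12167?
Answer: -11147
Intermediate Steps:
r(T, S) = 6*T (r(T, S) = (3*T)*2 = 6*T)
r(170, -125) - 12167 = 6*170 - 12167 = 1020 - 12167 = -11147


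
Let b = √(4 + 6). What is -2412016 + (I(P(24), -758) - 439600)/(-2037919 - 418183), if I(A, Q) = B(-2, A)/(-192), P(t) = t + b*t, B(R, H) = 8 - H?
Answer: -71089882584385/29473224 - √10/19648816 ≈ -2.4120e+6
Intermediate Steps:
b = √10 ≈ 3.1623
P(t) = t + t*√10 (P(t) = t + √10*t = t + t*√10)
I(A, Q) = -1/24 + A/192 (I(A, Q) = (8 - A)/(-192) = (8 - A)*(-1/192) = -1/24 + A/192)
-2412016 + (I(P(24), -758) - 439600)/(-2037919 - 418183) = -2412016 + ((-1/24 + (24*(1 + √10))/192) - 439600)/(-2037919 - 418183) = -2412016 + ((-1/24 + (24 + 24*√10)/192) - 439600)/(-2456102) = -2412016 + ((-1/24 + (⅛ + √10/8)) - 439600)*(-1/2456102) = -2412016 + ((1/12 + √10/8) - 439600)*(-1/2456102) = -2412016 + (-5275199/12 + √10/8)*(-1/2456102) = -2412016 + (5275199/29473224 - √10/19648816) = -71089882584385/29473224 - √10/19648816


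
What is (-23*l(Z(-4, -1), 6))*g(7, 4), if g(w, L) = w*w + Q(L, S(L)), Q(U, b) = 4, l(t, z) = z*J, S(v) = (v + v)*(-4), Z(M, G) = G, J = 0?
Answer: 0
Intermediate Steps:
S(v) = -8*v (S(v) = (2*v)*(-4) = -8*v)
l(t, z) = 0 (l(t, z) = z*0 = 0)
g(w, L) = 4 + w² (g(w, L) = w*w + 4 = w² + 4 = 4 + w²)
(-23*l(Z(-4, -1), 6))*g(7, 4) = (-23*0)*(4 + 7²) = 0*(4 + 49) = 0*53 = 0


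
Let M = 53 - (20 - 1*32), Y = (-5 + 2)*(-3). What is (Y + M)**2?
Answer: 5476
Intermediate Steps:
Y = 9 (Y = -3*(-3) = 9)
M = 65 (M = 53 - (20 - 32) = 53 - 1*(-12) = 53 + 12 = 65)
(Y + M)**2 = (9 + 65)**2 = 74**2 = 5476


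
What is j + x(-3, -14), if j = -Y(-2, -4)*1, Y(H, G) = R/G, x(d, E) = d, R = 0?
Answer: -3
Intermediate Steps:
Y(H, G) = 0 (Y(H, G) = 0/G = 0)
j = 0 (j = -1*0*1 = 0*1 = 0)
j + x(-3, -14) = 0 - 3 = -3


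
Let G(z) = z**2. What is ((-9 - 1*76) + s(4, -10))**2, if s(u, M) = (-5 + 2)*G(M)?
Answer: 148225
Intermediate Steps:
s(u, M) = -3*M**2 (s(u, M) = (-5 + 2)*M**2 = -3*M**2)
((-9 - 1*76) + s(4, -10))**2 = ((-9 - 1*76) - 3*(-10)**2)**2 = ((-9 - 76) - 3*100)**2 = (-85 - 300)**2 = (-385)**2 = 148225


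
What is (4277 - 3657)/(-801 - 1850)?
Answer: -620/2651 ≈ -0.23387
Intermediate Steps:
(4277 - 3657)/(-801 - 1850) = 620/(-2651) = 620*(-1/2651) = -620/2651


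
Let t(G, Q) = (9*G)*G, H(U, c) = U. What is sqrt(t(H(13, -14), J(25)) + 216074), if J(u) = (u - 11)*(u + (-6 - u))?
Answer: sqrt(217595) ≈ 466.47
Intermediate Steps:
J(u) = 66 - 6*u (J(u) = (-11 + u)*(-6) = 66 - 6*u)
t(G, Q) = 9*G**2
sqrt(t(H(13, -14), J(25)) + 216074) = sqrt(9*13**2 + 216074) = sqrt(9*169 + 216074) = sqrt(1521 + 216074) = sqrt(217595)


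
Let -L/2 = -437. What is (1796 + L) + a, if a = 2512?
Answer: 5182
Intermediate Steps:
L = 874 (L = -2*(-437) = 874)
(1796 + L) + a = (1796 + 874) + 2512 = 2670 + 2512 = 5182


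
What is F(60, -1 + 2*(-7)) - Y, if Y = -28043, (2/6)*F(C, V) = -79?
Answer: 27806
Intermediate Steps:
F(C, V) = -237 (F(C, V) = 3*(-79) = -237)
F(60, -1 + 2*(-7)) - Y = -237 - 1*(-28043) = -237 + 28043 = 27806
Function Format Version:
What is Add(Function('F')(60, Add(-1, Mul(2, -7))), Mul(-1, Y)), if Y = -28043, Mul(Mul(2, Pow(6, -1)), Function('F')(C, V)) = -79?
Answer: 27806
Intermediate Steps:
Function('F')(C, V) = -237 (Function('F')(C, V) = Mul(3, -79) = -237)
Add(Function('F')(60, Add(-1, Mul(2, -7))), Mul(-1, Y)) = Add(-237, Mul(-1, -28043)) = Add(-237, 28043) = 27806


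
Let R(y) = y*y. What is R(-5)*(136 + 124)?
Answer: 6500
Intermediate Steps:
R(y) = y**2
R(-5)*(136 + 124) = (-5)**2*(136 + 124) = 25*260 = 6500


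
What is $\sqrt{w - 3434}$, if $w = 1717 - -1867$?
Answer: $5 \sqrt{6} \approx 12.247$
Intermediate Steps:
$w = 3584$ ($w = 1717 + 1867 = 3584$)
$\sqrt{w - 3434} = \sqrt{3584 - 3434} = \sqrt{150} = 5 \sqrt{6}$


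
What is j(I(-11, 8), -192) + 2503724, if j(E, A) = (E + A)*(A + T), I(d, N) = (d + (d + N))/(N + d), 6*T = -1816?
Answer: 23367524/9 ≈ 2.5964e+6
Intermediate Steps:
T = -908/3 (T = (1/6)*(-1816) = -908/3 ≈ -302.67)
I(d, N) = (N + 2*d)/(N + d) (I(d, N) = (d + (N + d))/(N + d) = (N + 2*d)/(N + d))
j(E, A) = (-908/3 + A)*(A + E) (j(E, A) = (E + A)*(A - 908/3) = (A + E)*(-908/3 + A) = (-908/3 + A)*(A + E))
j(I(-11, 8), -192) + 2503724 = ((-192)**2 - 908/3*(-192) - 908*(8 + 2*(-11))/(3*(8 - 11)) - 192*(8 + 2*(-11))/(8 - 11)) + 2503724 = (36864 + 58112 - 908*(8 - 22)/(3*(-3)) - 192*(8 - 22)/(-3)) + 2503724 = (36864 + 58112 - (-908)*(-14)/9 - (-64)*(-14)) + 2503724 = (36864 + 58112 - 908/3*14/3 - 192*14/3) + 2503724 = (36864 + 58112 - 12712/9 - 896) + 2503724 = 834008/9 + 2503724 = 23367524/9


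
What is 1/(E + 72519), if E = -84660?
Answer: -1/12141 ≈ -8.2366e-5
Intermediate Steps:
1/(E + 72519) = 1/(-84660 + 72519) = 1/(-12141) = -1/12141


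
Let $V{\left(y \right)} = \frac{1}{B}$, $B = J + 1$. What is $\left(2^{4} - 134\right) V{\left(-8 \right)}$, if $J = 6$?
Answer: $- \frac{118}{7} \approx -16.857$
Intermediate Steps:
$B = 7$ ($B = 6 + 1 = 7$)
$V{\left(y \right)} = \frac{1}{7}$
$\left(2^{4} - 134\right) V{\left(-8 \right)} = \left(2^{4} - 134\right) \frac{1}{7} = \left(16 - 134\right) \frac{1}{7} = \left(-118\right) \frac{1}{7} = - \frac{118}{7}$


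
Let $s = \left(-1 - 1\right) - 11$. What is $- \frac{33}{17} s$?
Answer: $\frac{429}{17} \approx 25.235$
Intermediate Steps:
$s = -13$ ($s = -2 - 11 = -13$)
$- \frac{33}{17} s = - \frac{33}{17} \left(-13\right) = \left(-33\right) \frac{1}{17} \left(-13\right) = \left(- \frac{33}{17}\right) \left(-13\right) = \frac{429}{17}$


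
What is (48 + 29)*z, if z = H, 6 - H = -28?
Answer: 2618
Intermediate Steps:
H = 34 (H = 6 - 1*(-28) = 6 + 28 = 34)
z = 34
(48 + 29)*z = (48 + 29)*34 = 77*34 = 2618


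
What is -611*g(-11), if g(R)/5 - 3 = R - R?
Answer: -9165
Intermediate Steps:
g(R) = 15 (g(R) = 15 + 5*(R - R) = 15 + 5*0 = 15 + 0 = 15)
-611*g(-11) = -611*15 = -9165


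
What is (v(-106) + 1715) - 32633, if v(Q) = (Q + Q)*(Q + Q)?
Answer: 14026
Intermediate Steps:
v(Q) = 4*Q**2 (v(Q) = (2*Q)*(2*Q) = 4*Q**2)
(v(-106) + 1715) - 32633 = (4*(-106)**2 + 1715) - 32633 = (4*11236 + 1715) - 32633 = (44944 + 1715) - 32633 = 46659 - 32633 = 14026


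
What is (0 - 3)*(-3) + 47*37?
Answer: 1748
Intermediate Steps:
(0 - 3)*(-3) + 47*37 = -3*(-3) + 1739 = 9 + 1739 = 1748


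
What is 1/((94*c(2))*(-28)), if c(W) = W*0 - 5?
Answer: 1/13160 ≈ 7.5988e-5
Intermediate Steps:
c(W) = -5 (c(W) = 0 - 5 = -5)
1/((94*c(2))*(-28)) = 1/((94*(-5))*(-28)) = 1/(-470*(-28)) = 1/13160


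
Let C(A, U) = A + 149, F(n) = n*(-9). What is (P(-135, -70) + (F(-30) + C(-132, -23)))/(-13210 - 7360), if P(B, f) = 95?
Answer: -191/10285 ≈ -0.018571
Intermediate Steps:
F(n) = -9*n
C(A, U) = 149 + A
(P(-135, -70) + (F(-30) + C(-132, -23)))/(-13210 - 7360) = (95 + (-9*(-30) + (149 - 132)))/(-13210 - 7360) = (95 + (270 + 17))/(-20570) = (95 + 287)*(-1/20570) = 382*(-1/20570) = -191/10285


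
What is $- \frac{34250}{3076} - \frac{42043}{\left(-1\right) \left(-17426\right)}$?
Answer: $- \frac{90770596}{6700297} \approx -13.547$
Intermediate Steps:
$- \frac{34250}{3076} - \frac{42043}{\left(-1\right) \left(-17426\right)} = \left(-34250\right) \frac{1}{3076} - \frac{42043}{17426} = - \frac{17125}{1538} - \frac{42043}{17426} = - \frac{90770596}{6700297}$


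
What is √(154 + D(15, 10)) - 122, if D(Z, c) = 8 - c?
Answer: -122 + 2*√38 ≈ -109.67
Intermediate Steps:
√(154 + D(15, 10)) - 122 = √(154 + (8 - 1*10)) - 122 = √(154 + (8 - 10)) - 122 = √(154 - 2) - 122 = √152 - 122 = 2*√38 - 122 = -122 + 2*√38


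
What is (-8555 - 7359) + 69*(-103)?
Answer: -23021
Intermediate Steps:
(-8555 - 7359) + 69*(-103) = -15914 - 7107 = -23021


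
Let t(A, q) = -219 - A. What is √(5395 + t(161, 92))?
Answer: √5015 ≈ 70.817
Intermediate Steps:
√(5395 + t(161, 92)) = √(5395 + (-219 - 1*161)) = √(5395 + (-219 - 161)) = √(5395 - 380) = √5015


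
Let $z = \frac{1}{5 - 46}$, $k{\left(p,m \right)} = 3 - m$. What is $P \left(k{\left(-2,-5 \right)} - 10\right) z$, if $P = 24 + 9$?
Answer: $\frac{66}{41} \approx 1.6098$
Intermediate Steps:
$P = 33$
$z = - \frac{1}{41}$ ($z = \frac{1}{-41} = - \frac{1}{41} \approx -0.02439$)
$P \left(k{\left(-2,-5 \right)} - 10\right) z = 33 \left(\left(3 - -5\right) - 10\right) \left(- \frac{1}{41}\right) = 33 \left(\left(3 + 5\right) - 10\right) \left(- \frac{1}{41}\right) = 33 \left(8 - 10\right) \left(- \frac{1}{41}\right) = 33 \left(-2\right) \left(- \frac{1}{41}\right) = \left(-66\right) \left(- \frac{1}{41}\right) = \frac{66}{41}$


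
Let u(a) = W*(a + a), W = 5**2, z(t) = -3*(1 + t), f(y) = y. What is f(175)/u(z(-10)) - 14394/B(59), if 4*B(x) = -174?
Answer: 518387/1566 ≈ 331.03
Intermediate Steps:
z(t) = -3 - 3*t
B(x) = -87/2 (B(x) = (1/4)*(-174) = -87/2)
W = 25
u(a) = 50*a (u(a) = 25*(a + a) = 25*(2*a) = 50*a)
f(175)/u(z(-10)) - 14394/B(59) = 175/((50*(-3 - 3*(-10)))) - 14394/(-87/2) = 175/((50*(-3 + 30))) - 14394*(-2/87) = 175/((50*27)) + 9596/29 = 175/1350 + 9596/29 = 175*(1/1350) + 9596/29 = 7/54 + 9596/29 = 518387/1566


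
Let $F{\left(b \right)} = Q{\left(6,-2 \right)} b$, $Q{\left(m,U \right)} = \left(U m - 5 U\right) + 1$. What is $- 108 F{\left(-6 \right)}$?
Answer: $-648$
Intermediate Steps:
$Q{\left(m,U \right)} = 1 - 5 U + U m$ ($Q{\left(m,U \right)} = \left(- 5 U + U m\right) + 1 = 1 - 5 U + U m$)
$F{\left(b \right)} = - b$ ($F{\left(b \right)} = \left(1 - -10 - 12\right) b = \left(1 + 10 - 12\right) b = - b$)
$- 108 F{\left(-6 \right)} = - 108 \left(\left(-1\right) \left(-6\right)\right) = \left(-108\right) 6 = -648$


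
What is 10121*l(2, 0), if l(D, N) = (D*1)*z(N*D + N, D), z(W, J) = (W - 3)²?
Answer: 182178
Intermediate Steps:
z(W, J) = (-3 + W)²
l(D, N) = D*(-3 + N + D*N)² (l(D, N) = (D*1)*(-3 + (N*D + N))² = D*(-3 + (D*N + N))² = D*(-3 + (N + D*N))² = D*(-3 + N + D*N)²)
10121*l(2, 0) = 10121*(2*(-3 + 0*(1 + 2))²) = 10121*(2*(-3 + 0*3)²) = 10121*(2*(-3 + 0)²) = 10121*(2*(-3)²) = 10121*(2*9) = 10121*18 = 182178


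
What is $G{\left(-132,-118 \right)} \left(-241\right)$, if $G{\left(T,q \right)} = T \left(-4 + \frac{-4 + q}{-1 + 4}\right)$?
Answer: $-1420936$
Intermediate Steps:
$G{\left(T,q \right)} = T \left(- \frac{16}{3} + \frac{q}{3}\right)$ ($G{\left(T,q \right)} = T \left(-4 + \frac{-4 + q}{3}\right) = T \left(-4 + \left(-4 + q\right) \frac{1}{3}\right) = T \left(-4 + \left(- \frac{4}{3} + \frac{q}{3}\right)\right) = T \left(- \frac{16}{3} + \frac{q}{3}\right)$)
$G{\left(-132,-118 \right)} \left(-241\right) = \frac{1}{3} \left(-132\right) \left(-16 - 118\right) \left(-241\right) = \frac{1}{3} \left(-132\right) \left(-134\right) \left(-241\right) = 5896 \left(-241\right) = -1420936$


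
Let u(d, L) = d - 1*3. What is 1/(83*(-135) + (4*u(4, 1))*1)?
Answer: -1/11201 ≈ -8.9278e-5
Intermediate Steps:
u(d, L) = -3 + d (u(d, L) = d - 3 = -3 + d)
1/(83*(-135) + (4*u(4, 1))*1) = 1/(83*(-135) + (4*(-3 + 4))*1) = 1/(-11205 + (4*1)*1) = 1/(-11205 + 4*1) = 1/(-11205 + 4) = 1/(-11201) = -1/11201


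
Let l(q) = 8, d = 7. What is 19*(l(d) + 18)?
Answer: 494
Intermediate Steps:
19*(l(d) + 18) = 19*(8 + 18) = 19*26 = 494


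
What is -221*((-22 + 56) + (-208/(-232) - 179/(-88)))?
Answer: -20828587/2552 ≈ -8161.7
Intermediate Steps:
-221*((-22 + 56) + (-208/(-232) - 179/(-88))) = -221*(34 + (-208*(-1/232) - 179*(-1/88))) = -221*(34 + (26/29 + 179/88)) = -221*(34 + 7479/2552) = -221*94247/2552 = -20828587/2552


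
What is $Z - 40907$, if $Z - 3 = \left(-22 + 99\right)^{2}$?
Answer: $-34975$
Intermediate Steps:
$Z = 5932$ ($Z = 3 + \left(-22 + 99\right)^{2} = 3 + 77^{2} = 3 + 5929 = 5932$)
$Z - 40907 = 5932 - 40907 = -34975$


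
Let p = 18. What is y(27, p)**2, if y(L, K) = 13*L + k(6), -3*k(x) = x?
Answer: 121801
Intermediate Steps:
k(x) = -x/3
y(L, K) = -2 + 13*L (y(L, K) = 13*L - 1/3*6 = 13*L - 2 = -2 + 13*L)
y(27, p)**2 = (-2 + 13*27)**2 = (-2 + 351)**2 = 349**2 = 121801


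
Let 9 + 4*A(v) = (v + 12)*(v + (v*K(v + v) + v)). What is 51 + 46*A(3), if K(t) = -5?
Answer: -1605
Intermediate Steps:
A(v) = -9/4 - 3*v*(12 + v)/4 (A(v) = -9/4 + ((v + 12)*(v + (v*(-5) + v)))/4 = -9/4 + ((12 + v)*(v + (-5*v + v)))/4 = -9/4 + ((12 + v)*(v - 4*v))/4 = -9/4 + ((12 + v)*(-3*v))/4 = -9/4 + (-3*v*(12 + v))/4 = -9/4 - 3*v*(12 + v)/4)
51 + 46*A(3) = 51 + 46*(-9/4 - 9*3 - ¾*3²) = 51 + 46*(-9/4 - 27 - ¾*9) = 51 + 46*(-9/4 - 27 - 27/4) = 51 + 46*(-36) = 51 - 1656 = -1605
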